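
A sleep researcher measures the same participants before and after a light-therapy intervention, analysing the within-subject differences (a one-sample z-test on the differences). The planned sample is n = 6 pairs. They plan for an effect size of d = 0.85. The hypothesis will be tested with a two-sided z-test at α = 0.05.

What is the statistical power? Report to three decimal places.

Noncentrality parameter: δ = d·√n = 0.85 × √6 = 2.0821
Critical value for a two-sided test at α = 0.05: z_{α/2} = 1.960.
Power = Φ(δ − 1.960) + Φ(−δ − 1.960) = Φ(0.122) + Φ(-4.042) = 0.5486 + 0.0000 = 0.5486.

Power ≈ 0.549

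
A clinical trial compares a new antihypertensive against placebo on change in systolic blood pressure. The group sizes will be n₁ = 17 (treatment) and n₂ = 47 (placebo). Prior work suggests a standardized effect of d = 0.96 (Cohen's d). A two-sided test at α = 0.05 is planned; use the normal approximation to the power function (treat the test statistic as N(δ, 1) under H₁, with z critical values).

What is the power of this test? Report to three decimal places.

Noncentrality parameter: δ = d / √(1/n₁ + 1/n₂) = 0.96 / √(1/17 + 1/47) = 3.3920
Critical value for a two-sided test at α = 0.05: z_{α/2} = 1.960.
Power = Φ(δ − 1.960) + Φ(−δ − 1.960) = Φ(1.432) + Φ(-5.352) = 0.9239 + 0.0000 = 0.9239.

Power ≈ 0.924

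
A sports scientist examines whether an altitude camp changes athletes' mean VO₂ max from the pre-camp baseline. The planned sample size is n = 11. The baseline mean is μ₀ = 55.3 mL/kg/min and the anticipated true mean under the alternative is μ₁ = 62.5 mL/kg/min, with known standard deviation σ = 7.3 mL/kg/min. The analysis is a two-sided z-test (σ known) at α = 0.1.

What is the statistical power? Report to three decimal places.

Power ≈ 0.948

Standardized effect: d = |μ₁ − μ₀| / σ = |62.5 − 55.3| / 7.3 = 0.9863
Noncentrality parameter: δ = d·√n = 0.9863 × √11 = 3.2712
Critical value for a two-sided test at α = 0.1: z_{α/2} = 1.645.
Power = Φ(δ − 1.645) + Φ(−δ − 1.645) = Φ(1.626) + Φ(-4.916) = 0.9481 + 0.0000 = 0.9481.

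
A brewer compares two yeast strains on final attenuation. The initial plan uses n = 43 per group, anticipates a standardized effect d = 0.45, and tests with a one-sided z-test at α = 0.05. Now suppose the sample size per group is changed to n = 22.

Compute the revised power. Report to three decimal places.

Power ≈ 0.439

With n = 22 per group: δ = d·√(n/2) = 0.45 × √(22/2) = 1.4925. Critical value z_{0.05} = 1.645.
Revised power = P(Z > 1.645 − δ) = Φ(-0.152) = 0.4394.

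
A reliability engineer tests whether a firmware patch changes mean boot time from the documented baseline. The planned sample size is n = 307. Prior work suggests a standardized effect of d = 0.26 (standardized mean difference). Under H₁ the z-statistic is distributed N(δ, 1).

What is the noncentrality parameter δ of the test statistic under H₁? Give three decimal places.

δ = d·√n = 0.26 × √307 = 4.5556

δ ≈ 4.556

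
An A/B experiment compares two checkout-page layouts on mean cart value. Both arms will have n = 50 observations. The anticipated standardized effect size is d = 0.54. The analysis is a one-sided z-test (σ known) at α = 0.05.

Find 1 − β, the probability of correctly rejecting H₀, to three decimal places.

Power ≈ 0.854

Noncentrality parameter: λ = d·√(n/2) = 0.54 × √(50/2) = 2.7000
Critical value for a one-sided test at α = 0.05: z_α = 1.645.
Power = Φ(λ − 1.645) = Φ(1.055) = 0.8543.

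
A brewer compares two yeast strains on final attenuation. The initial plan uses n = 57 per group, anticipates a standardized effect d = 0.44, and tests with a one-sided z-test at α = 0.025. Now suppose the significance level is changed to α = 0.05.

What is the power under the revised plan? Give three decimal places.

δ = d·√(n/2) = 0.44 × √(57/2) = 2.3490 (unchanged). New critical value: z_{0.05} = 1.645.
Revised power = P(Z > 1.645 − δ) = Φ(0.704) = 0.7593.

Power ≈ 0.759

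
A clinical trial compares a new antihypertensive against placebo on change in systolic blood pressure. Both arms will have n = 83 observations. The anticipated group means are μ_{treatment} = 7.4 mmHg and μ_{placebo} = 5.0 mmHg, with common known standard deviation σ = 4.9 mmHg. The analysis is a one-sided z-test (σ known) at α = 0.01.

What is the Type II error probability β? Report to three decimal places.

β ≈ 0.204

Standardized effect: d = |μ_{treatment} − μ_{placebo}| / σ = |7.4 − 5.0| / 4.9 = 0.4898
Noncentrality parameter: δ = d·√(n/2) = 0.4898 × √(83/2) = 3.1553
Critical value for a one-sided test at α = 0.01: z_α = 2.326.
Power = P(Z > 2.326 − δ) = Φ(0.829) = 0.7964.
Type II error: β = 1 − power = 1 − 0.7964 = 0.2036.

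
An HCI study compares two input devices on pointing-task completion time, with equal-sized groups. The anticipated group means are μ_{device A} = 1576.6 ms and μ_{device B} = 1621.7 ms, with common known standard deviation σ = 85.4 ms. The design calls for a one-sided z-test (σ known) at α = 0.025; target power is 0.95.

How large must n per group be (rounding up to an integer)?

n = 94 per group

Standardized effect: d = |μ_{device A} − μ_{device B}| / σ = |1576.6 − 1621.7| / 85.4 = 0.5281
Set Φ(δ − 1.960) = 0.95; then δ − 1.960 = Φ⁻¹(0.95) = 1.645, giving δ = 3.605.
δ = d·√(n/2) ⇒ n = 2(δ/d)² = 2 × (3.605 / 0.5281)² = 93.19.
Round up to the next whole unit.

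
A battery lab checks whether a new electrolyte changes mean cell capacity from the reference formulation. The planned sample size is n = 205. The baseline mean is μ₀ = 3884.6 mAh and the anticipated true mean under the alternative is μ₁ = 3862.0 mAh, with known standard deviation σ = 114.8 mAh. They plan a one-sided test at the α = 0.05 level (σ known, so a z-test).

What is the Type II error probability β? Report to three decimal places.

Standardized effect: d = |μ₁ − μ₀| / σ = |3862.0 − 3884.6| / 114.8 = 0.1969
Noncentrality parameter: δ = d·√n = 0.1969 × √205 = 2.8187
One-sided α = 0.05 → critical value z_{0.05} = 1.645.
Power = Φ(δ − 1.645) = Φ(1.174) = 0.8798.
Type II error: β = 1 − power = 1 − 0.8798 = 0.1202.

β ≈ 0.120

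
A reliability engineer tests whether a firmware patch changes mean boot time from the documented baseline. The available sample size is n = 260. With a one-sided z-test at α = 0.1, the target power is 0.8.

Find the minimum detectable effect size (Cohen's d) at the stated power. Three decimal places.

d ≈ 0.132

Need Φ(δ − 1.282) = 0.8, so δ = 1.282 + 0.842 = 2.123.
δ = d·√n ⇒ d = δ/√n = 2.123/√260 = 0.1317.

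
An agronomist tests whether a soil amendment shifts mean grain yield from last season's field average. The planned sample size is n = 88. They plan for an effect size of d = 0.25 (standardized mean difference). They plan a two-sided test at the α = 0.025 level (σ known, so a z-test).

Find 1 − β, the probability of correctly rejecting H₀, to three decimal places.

Power ≈ 0.541

Noncentrality parameter: δ = d·√n = 0.25 × √88 = 2.3452
Two-sided α = 0.025 → critical value z_{0.0125} = 2.241.
Power = Φ(δ − 2.241) + Φ(−δ − 2.241) = Φ(0.104) + Φ(-4.587) = 0.5413 + 0.0000 = 0.5413.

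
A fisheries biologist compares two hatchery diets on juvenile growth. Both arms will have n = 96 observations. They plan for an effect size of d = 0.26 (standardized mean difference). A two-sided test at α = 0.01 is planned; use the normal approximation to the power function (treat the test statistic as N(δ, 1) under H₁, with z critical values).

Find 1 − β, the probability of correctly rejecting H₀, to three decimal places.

Power ≈ 0.219

Noncentrality parameter: δ = d·√(n/2) = 0.26 × √(96/2) = 1.8013
Two-sided α = 0.01 → critical value z_{0.005} = 2.576.
Power = Φ(δ − 2.576) + Φ(−δ − 2.576) = Φ(-0.774) + Φ(-4.377) = 0.2193 + 0.0000 = 0.2193.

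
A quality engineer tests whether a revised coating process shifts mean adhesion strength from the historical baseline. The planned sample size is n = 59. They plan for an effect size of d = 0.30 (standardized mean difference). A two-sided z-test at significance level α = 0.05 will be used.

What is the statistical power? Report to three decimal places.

Power ≈ 0.635

Noncentrality parameter: δ = d·√n = 0.30 × √59 = 2.3043
Critical value for a two-sided test at α = 0.05: z_{α/2} = 1.960.
Power = Φ(δ − 1.960) + Φ(−δ − 1.960) = Φ(0.344) + Φ(-4.264) = 0.6347 + 0.0000 = 0.6347.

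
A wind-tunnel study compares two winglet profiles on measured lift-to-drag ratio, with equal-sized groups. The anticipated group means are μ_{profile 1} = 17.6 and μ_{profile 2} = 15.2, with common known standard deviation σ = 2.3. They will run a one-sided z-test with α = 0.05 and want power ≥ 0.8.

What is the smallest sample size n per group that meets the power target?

Standardized effect: d = |μ_{profile 1} − μ_{profile 2}| / σ = |17.6 − 15.2| / 2.3 = 1.0435
Set Φ(δ − 1.645) = 0.8; then δ − 1.645 = Φ⁻¹(0.8) = 0.842, giving δ = 2.486.
δ = d·√(n/2) ⇒ n = 2(δ/d)² = 2 × (2.486 / 1.0435)² = 11.36.
Round up to the next whole unit.

n = 12 per group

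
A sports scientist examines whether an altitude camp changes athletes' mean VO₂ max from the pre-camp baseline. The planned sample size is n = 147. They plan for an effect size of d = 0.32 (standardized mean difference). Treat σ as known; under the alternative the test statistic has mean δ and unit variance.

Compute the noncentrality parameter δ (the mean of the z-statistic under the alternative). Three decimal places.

δ = d·√n = 0.32 × √147 = 3.8798

δ ≈ 3.880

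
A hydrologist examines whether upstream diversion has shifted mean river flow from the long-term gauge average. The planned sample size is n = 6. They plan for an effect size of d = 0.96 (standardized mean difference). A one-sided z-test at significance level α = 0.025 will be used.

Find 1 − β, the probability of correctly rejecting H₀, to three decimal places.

Power ≈ 0.652

Noncentrality parameter: δ = d·√n = 0.96 × √6 = 2.3515
Critical value for a one-sided test at α = 0.025: z_α = 1.960.
Power = P(Z > 1.960 − δ) = Φ(0.392) = 0.6523.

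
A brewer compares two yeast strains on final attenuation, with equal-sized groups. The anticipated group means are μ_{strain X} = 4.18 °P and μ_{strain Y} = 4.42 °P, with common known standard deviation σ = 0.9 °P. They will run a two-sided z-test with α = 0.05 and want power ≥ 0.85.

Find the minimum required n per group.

n = 253 per group

Standardized effect: d = |μ_{strain X} − μ_{strain Y}| / σ = |4.18 − 4.42| / 0.9 = 0.2667
Set Φ(δ − 1.960) = 0.85; then δ − 1.960 = Φ⁻¹(0.85) = 1.036, giving δ = 2.996.
(Ignoring the negligible lower-tail rejection probability gives the usual closed-form inversion.)
δ = d·√(n/2) ⇒ n = 2(δ/d)² = 2 × (2.996 / 0.2667)² = 252.52.
Round up to the next whole unit.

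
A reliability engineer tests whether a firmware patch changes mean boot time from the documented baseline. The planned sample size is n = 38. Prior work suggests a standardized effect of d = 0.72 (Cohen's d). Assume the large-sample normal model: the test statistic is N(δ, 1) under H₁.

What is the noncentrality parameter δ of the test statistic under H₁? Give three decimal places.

δ ≈ 4.438

The noncentrality parameter scales effect size by the design's sample-size factor: δ = d·√n = 0.72 × √38 = 4.4384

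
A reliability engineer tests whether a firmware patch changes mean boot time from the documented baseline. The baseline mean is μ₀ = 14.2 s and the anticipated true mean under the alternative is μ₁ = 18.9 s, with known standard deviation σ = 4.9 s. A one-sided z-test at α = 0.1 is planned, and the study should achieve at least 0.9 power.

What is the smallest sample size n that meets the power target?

n = 8

Standardized effect: d = |μ₁ − μ₀| / σ = |18.9 − 14.2| / 4.9 = 0.9592
Set Φ(δ − 1.282) = 0.9; then δ − 1.282 = Φ⁻¹(0.9) = 1.282, giving δ = 2.563.
δ = d·√n ⇒ n = (δ/d)² = (2.563 / 0.9592)² = 7.14.
Round up to the next whole unit.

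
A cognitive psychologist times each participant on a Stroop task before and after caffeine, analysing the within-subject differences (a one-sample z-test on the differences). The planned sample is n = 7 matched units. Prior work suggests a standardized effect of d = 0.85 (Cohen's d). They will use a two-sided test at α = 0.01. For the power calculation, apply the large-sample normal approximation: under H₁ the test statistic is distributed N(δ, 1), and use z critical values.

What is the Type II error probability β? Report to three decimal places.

Noncentrality parameter: δ = d·√n = 0.85 × √7 = 2.2489
Two-sided α = 0.01 → critical value z_{0.005} = 2.576.
Power = Φ(δ − 2.576) + Φ(−δ − 2.576) = Φ(-0.327) + Φ(-4.825) = 0.3719 + 0.0000 = 0.3719.
Type II error: β = 1 − power = 1 − 0.3719 = 0.6281.

β ≈ 0.628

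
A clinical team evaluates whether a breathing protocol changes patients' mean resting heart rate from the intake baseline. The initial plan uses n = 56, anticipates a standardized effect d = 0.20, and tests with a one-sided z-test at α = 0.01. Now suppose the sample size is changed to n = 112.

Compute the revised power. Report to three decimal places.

With n = 112: δ = d·√n = 0.20 × √112 = 2.1166. Critical value z_{0.01} = 2.326.
Revised power = Φ(δ − 2.326) = Φ(-0.210) = 0.4169.

Power ≈ 0.417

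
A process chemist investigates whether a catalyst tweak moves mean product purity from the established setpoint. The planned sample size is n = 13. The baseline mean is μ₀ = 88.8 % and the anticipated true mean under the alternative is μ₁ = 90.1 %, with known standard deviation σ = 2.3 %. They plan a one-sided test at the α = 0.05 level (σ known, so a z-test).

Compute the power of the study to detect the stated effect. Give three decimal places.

Power ≈ 0.653

Standardized effect: d = |μ₁ − μ₀| / σ = |90.1 − 88.8| / 2.3 = 0.5652
Noncentrality parameter: δ = d·√n = 0.5652 × √13 = 2.0379
One-sided α = 0.05 → critical value z_{0.05} = 1.645.
Power = P(Z > 1.645 − δ) = Φ(0.393) = 0.6529.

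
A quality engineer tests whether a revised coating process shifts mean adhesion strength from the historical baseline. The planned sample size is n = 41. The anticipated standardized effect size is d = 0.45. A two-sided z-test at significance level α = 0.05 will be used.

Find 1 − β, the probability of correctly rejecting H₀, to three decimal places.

Noncentrality parameter: δ = d·√n = 0.45 × √41 = 2.8814
Two-sided α = 0.05 → critical value z_{0.025} = 1.960.
Power = Φ(δ − 1.960) + Φ(−δ − 1.960) = Φ(0.921) + Φ(-4.841) = 0.8216 + 0.0000 = 0.8216.

Power ≈ 0.822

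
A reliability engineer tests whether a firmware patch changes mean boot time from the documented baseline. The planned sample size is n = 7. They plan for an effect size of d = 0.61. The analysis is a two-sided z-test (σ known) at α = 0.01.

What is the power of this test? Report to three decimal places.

Noncentrality parameter: δ = d·√n = 0.61 × √7 = 1.6139
Two-sided α = 0.01 → critical value z_{0.005} = 2.576.
Power = Φ(δ − 2.576) + Φ(−δ − 2.576) = Φ(-0.962) + Φ(-4.190) = 0.1680 + 0.0000 = 0.1681.

Power ≈ 0.168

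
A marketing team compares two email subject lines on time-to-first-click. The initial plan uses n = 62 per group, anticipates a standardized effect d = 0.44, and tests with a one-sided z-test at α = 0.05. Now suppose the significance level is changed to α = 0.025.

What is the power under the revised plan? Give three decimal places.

Power ≈ 0.688

δ = d·√(n/2) = 0.44 × √(62/2) = 2.4498 (unchanged). New critical value: z_{0.025} = 1.960.
Revised power = P(Z > 1.960 − δ) = Φ(0.490) = 0.6879.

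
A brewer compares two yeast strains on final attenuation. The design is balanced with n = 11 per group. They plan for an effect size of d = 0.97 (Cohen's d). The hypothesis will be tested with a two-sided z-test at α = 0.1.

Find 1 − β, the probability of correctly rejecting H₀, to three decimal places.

Noncentrality parameter: δ = d·√(n/2) = 0.97 × √(11/2) = 2.2749
Two-sided α = 0.1 → critical value z_{0.05} = 1.645.
Power = Φ(δ − 1.645) + Φ(−δ − 1.645) = Φ(0.630) + Φ(-3.920) = 0.7357 + 0.0000 = 0.7357.

Power ≈ 0.736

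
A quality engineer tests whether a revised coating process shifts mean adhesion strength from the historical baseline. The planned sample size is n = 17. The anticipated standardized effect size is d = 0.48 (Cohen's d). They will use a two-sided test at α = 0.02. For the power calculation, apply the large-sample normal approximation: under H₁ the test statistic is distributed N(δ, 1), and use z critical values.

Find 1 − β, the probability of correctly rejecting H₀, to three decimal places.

Noncentrality parameter: δ = d·√n = 0.48 × √17 = 1.9791
Two-sided α = 0.02 → critical value z_{0.01} = 2.326.
Power = Φ(δ − 2.326) + Φ(−δ − 2.326) = Φ(-0.347) + Φ(-4.305) = 0.3642 + 0.0000 = 0.3642.

Power ≈ 0.364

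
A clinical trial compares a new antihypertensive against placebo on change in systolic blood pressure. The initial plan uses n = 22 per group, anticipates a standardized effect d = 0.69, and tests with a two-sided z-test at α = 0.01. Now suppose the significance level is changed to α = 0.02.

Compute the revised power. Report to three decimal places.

Power ≈ 0.485

δ = d·√(n/2) = 0.69 × √(22/2) = 2.2885 (unchanged). New critical value: z_{0.01} = 2.326.
Revised power = Φ(δ − 2.326) + Φ(−δ − 2.326) = Φ(-0.038) + Φ(-4.615) = 0.4849 + 0.0000 = 0.4849.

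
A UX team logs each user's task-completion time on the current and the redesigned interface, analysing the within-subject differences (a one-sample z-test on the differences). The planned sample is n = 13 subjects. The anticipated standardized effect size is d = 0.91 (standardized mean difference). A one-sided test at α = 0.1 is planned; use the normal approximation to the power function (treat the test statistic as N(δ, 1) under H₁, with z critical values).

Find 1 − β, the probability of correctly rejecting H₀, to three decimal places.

Power ≈ 0.977

Noncentrality parameter: δ = d·√n = 0.91 × √13 = 3.2811
One-sided α = 0.1 → critical value z_{0.1} = 1.282.
Power = P(Z > 1.282 − δ) = Φ(2.000) = 0.9772.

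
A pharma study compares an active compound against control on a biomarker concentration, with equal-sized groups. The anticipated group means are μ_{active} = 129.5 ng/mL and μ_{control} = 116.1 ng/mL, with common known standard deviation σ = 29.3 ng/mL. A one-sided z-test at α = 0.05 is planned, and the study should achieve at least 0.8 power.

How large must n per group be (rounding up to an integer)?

Standardized effect: d = |μ_{active} − μ_{control}| / σ = |129.5 − 116.1| / 29.3 = 0.4573
Set Φ(δ − 1.645) = 0.8; then δ − 1.645 = Φ⁻¹(0.8) = 0.842, giving δ = 2.486.
δ = d·√(n/2) ⇒ n = 2(δ/d)² = 2 × (2.486 / 0.4573)² = 59.12.
Round up to the next whole unit.

n = 60 per group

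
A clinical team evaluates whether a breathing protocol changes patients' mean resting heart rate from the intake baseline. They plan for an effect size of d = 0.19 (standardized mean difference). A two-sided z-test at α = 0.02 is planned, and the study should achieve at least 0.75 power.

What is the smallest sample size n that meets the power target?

For power 0.75 need Φ(δ − z_{0.01}) = 0.75, so δ = z_{0.01} + z_{0.25} = 2.326 + 0.674 = 3.001.
(The Φ(−δ − z_{α/2}) term is vanishingly small for δ > 0 and is dropped in the standard sample-size formula.)
δ = d·√n ⇒ n = (δ/d)² = (3.001 / 0.19)² = 249.45.
Round up to the next whole unit.

n = 250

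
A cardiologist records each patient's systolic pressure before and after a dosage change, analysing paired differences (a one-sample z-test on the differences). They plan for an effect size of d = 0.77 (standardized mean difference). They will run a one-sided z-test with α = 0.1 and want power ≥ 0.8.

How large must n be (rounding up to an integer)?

n = 8

Set Φ(δ − 1.282) = 0.8; then δ − 1.282 = Φ⁻¹(0.8) = 0.842, giving δ = 2.123.
δ = d·√n ⇒ n = (δ/d)² = (2.123 / 0.77)² = 7.60.
Rounding up, n = 8.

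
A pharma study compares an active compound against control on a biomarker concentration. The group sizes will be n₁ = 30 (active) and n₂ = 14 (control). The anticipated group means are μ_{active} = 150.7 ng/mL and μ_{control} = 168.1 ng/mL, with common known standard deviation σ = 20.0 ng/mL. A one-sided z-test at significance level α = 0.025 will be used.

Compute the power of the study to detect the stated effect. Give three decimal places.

Power ≈ 0.767

Standardized effect: d = |μ_{active} − μ_{control}| / σ = |150.7 − 168.1| / 20.0 = 0.8700
Noncentrality parameter: δ = d / √(1/n₁ + 1/n₂) = 0.8700 / √(1/30 + 1/14) = 2.6879
One-sided α = 0.025 → critical value z_{0.025} = 1.960.
Power = P(Z > 1.960 − δ) = Φ(0.728) = 0.7667.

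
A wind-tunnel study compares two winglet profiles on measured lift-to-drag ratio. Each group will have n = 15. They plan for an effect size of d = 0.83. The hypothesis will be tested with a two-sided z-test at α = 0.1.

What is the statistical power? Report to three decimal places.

Noncentrality parameter: δ = d·√(n/2) = 0.83 × √(15/2) = 2.2730
Critical value for a two-sided test at α = 0.1: z_{α/2} = 1.645.
Power = Φ(δ − 1.645) + Φ(−δ − 1.645) = Φ(0.628) + Φ(-3.918) = 0.7351 + 0.0000 = 0.7351.

Power ≈ 0.735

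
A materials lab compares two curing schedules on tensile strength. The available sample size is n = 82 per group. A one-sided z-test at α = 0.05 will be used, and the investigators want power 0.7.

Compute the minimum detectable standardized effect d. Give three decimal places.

d ≈ 0.339

Required noncentrality: δ = z_{0.05} + z_{0.30} = 1.645 + 0.524 = 2.169.
δ = d·√(n/2) ⇒ d = δ/√(n/2) = 2.169/√(82/2) = 0.3388.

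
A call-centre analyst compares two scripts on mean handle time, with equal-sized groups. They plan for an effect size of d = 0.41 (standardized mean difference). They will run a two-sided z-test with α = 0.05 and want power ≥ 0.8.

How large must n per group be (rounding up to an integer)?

Set Φ(δ − 1.960) = 0.8; then δ − 1.960 = Φ⁻¹(0.8) = 0.842, giving δ = 2.802.
(Ignoring the negligible lower-tail rejection probability gives the usual closed-form inversion.)
δ = d·√(n/2) ⇒ n = 2(δ/d)² = 2 × (2.802 / 0.41)² = 93.38.
Rounding up, n = 94 per group.

n = 94 per group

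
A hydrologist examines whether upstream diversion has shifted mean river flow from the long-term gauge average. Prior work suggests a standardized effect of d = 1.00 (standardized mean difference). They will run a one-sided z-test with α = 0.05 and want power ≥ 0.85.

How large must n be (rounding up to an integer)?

n = 8

Set Φ(δ − 1.645) = 0.85; then δ − 1.645 = Φ⁻¹(0.85) = 1.036, giving δ = 2.681.
δ = d·√n ⇒ n = (δ/d)² = (2.681 / 1.00)² = 7.19.
Round up to the next whole unit.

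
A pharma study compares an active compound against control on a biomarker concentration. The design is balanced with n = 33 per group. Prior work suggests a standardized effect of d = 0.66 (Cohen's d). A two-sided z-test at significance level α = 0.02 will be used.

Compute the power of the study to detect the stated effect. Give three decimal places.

Power ≈ 0.639

Noncentrality parameter: δ = d·√(n/2) = 0.66 × √(33/2) = 2.6809
Two-sided α = 0.02 → critical value z_{0.01} = 2.326.
Power = Φ(δ − 2.326) + Φ(−δ − 2.326) = Φ(0.355) + Φ(-5.007) = 0.6385 + 0.0000 = 0.6385.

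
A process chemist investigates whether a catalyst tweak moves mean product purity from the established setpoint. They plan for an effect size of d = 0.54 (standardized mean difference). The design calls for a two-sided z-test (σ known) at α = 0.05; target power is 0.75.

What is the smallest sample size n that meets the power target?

Set Φ(δ − 1.960) = 0.75; then δ − 1.960 = Φ⁻¹(0.75) = 0.674, giving δ = 2.634.
(For δ > 0 the lower-tail rejection region contributes negligibly to power, so the one-term inversion is standard.)
δ = d·√n ⇒ n = (δ/d)² = (2.634 / 0.54)² = 23.80.
Rounding up, n = 24.

n = 24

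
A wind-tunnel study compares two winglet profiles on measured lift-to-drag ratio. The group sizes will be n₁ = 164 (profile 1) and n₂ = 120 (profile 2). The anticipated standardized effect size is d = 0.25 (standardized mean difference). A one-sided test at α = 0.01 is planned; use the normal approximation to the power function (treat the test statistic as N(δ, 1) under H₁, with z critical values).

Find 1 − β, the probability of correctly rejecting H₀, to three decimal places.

Noncentrality parameter: δ = d / √(1/n₁ + 1/n₂) = 0.25 / √(1/164 + 1/120) = 2.0811
Critical value for a one-sided test at α = 0.01: z_α = 2.326.
Power = Φ(δ − 2.326) = Φ(-0.245) = 0.4031.

Power ≈ 0.403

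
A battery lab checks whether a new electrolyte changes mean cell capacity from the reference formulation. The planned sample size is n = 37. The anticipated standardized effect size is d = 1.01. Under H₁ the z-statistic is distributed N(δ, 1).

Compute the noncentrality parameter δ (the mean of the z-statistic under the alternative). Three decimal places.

δ = d·√n = 1.01 × √37 = 6.1436

δ ≈ 6.144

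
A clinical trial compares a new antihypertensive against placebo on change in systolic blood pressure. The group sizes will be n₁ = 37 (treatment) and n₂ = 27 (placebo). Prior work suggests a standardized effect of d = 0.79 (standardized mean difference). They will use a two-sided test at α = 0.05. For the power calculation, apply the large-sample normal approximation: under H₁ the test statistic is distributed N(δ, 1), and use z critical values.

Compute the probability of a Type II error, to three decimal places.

Noncentrality parameter: λ = d / √(1/n₁ + 1/n₂) = 0.79 / √(1/37 + 1/27) = 3.1212
Critical value for a two-sided test at α = 0.05: z_{α/2} = 1.960.
Power = Φ(λ − 1.960) + Φ(−λ − 1.960) = Φ(1.161) + Φ(-5.081) = 0.8772 + 0.0000 = 0.8772.
Type II error: β = 1 − power = 1 − 0.8772 = 0.1228.

β ≈ 0.123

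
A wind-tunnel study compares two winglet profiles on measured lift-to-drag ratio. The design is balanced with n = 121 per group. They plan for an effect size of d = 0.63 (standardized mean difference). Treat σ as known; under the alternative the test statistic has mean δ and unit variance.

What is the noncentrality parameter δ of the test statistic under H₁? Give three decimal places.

δ ≈ 4.900

δ = d·√(n/2) = 0.63 × √(121/2) = 4.9002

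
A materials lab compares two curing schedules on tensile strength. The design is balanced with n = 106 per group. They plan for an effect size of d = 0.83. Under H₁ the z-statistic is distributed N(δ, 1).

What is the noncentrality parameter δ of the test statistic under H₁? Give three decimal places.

δ ≈ 6.042

The noncentrality parameter scales effect size by the design's sample-size factor: δ = d·√(n/2) = 0.83 × √(106/2) = 6.0425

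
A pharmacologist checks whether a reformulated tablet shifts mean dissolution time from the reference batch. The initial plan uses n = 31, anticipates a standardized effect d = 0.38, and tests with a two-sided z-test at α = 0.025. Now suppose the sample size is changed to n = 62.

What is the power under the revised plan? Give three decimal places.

With n = 62: δ = d·√n = 0.38 × √62 = 2.9921. Critical value z_{0.0125} = 2.241.
Revised power = Φ(δ − 2.241) + Φ(−δ − 2.241) = Φ(0.751) + Φ(-5.234) = 0.7736 + 0.0000 = 0.7736.

Power ≈ 0.774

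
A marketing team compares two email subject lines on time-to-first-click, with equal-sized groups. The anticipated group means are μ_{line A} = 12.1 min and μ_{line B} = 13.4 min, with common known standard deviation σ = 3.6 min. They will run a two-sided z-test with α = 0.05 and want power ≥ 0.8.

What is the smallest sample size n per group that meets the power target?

Standardized effect: d = |μ_{line A} − μ_{line B}| / σ = |12.1 − 13.4| / 3.6 = 0.3611
For power 0.8 need Φ(δ − z_{0.025}) = 0.8, so δ = z_{0.025} + z_{0.20} = 1.960 + 0.842 = 2.802.
(Ignoring the negligible lower-tail rejection probability gives the usual closed-form inversion.)
δ = d·√(n/2) ⇒ n = 2(δ/d)² = 2 × (2.802 / 0.3611)² = 120.38.
Round up to the next whole unit.

n = 121 per group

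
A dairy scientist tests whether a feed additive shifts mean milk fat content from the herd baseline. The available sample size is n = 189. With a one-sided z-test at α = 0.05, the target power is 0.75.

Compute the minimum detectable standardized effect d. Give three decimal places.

Required noncentrality: δ = z_{0.05} + z_{0.25} = 1.645 + 0.674 = 2.319.
δ = d·√n ⇒ d = δ/√n = 2.319/√189 = 0.1687.

d ≈ 0.169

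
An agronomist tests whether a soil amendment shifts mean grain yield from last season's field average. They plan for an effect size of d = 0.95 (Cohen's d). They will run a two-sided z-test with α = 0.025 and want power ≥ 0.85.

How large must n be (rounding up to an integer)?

n = 12

Set Φ(δ − 2.241) = 0.85; then δ − 2.241 = Φ⁻¹(0.85) = 1.036, giving δ = 3.278.
(For δ > 0 the lower-tail rejection region contributes negligibly to power, so the one-term inversion is standard.)
δ = d·√n ⇒ n = (δ/d)² = (3.278 / 0.95)² = 11.90.
Rounding up, n = 12.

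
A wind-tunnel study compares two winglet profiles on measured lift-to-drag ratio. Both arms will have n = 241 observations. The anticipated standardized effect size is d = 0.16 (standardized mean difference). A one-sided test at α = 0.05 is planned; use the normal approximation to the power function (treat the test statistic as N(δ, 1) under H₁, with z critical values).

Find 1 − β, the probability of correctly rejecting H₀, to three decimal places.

Power ≈ 0.544

Noncentrality parameter: δ = d·√(n/2) = 0.16 × √(241/2) = 1.7564
Critical value for a one-sided test at α = 0.05: z_α = 1.645.
Power = Φ(δ − 1.645) = Φ(0.112) = 0.5444.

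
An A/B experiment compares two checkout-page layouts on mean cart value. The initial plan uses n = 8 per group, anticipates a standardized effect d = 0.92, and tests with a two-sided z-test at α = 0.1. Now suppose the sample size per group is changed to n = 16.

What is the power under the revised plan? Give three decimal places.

With n = 16 per group: δ = d·√(n/2) = 0.92 × √(16/2) = 2.6022. Critical value z_{0.05} = 1.645.
Revised power = Φ(δ − 1.645) + Φ(−δ − 1.645) = Φ(0.957) + Φ(-4.247) = 0.8308 + 0.0000 = 0.8308.

Power ≈ 0.831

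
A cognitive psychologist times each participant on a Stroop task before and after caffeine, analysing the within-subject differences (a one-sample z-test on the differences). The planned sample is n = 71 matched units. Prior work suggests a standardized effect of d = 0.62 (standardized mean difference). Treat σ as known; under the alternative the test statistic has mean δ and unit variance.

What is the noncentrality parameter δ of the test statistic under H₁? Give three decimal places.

δ ≈ 5.224

δ = d·√n = 0.62 × √71 = 5.2242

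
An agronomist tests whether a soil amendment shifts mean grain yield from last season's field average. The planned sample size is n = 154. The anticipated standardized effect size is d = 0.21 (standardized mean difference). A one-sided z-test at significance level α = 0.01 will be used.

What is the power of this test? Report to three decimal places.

Power ≈ 0.610

Noncentrality parameter: δ = d·√n = 0.21 × √154 = 2.6060
One-sided α = 0.01 → critical value z_{0.01} = 2.326.
Power = Φ(δ − 2.326) = Φ(0.280) = 0.6101.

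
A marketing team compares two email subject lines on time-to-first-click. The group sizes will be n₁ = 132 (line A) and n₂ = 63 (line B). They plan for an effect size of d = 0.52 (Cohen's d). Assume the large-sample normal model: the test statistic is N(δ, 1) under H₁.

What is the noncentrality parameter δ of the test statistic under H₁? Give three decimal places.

δ = d / √(1/n₁ + 1/n₂) = 0.52 / √(1/132 + 1/63) = 3.3958

δ ≈ 3.396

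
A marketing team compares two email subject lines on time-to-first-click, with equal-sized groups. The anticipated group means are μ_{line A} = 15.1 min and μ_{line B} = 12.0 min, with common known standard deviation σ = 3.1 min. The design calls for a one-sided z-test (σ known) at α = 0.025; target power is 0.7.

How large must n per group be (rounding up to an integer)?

Standardized effect: d = |μ_{line A} − μ_{line B}| / σ = |15.1 − 12.0| / 3.1 = 1.0000
Set Φ(δ − 1.960) = 0.7; then δ − 1.960 = Φ⁻¹(0.7) = 0.524, giving δ = 2.484.
δ = d·√(n/2) ⇒ n = 2(δ/d)² = 2 × (2.484 / 1.0000)² = 12.34.
Rounding up, n = 13 per group.

n = 13 per group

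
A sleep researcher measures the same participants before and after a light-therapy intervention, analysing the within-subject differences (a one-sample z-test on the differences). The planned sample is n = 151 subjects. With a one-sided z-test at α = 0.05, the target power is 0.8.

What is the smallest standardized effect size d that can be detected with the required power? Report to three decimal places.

d ≈ 0.202

Required noncentrality: δ = z_{0.05} + z_{0.20} = 1.645 + 0.842 = 2.486.
δ = d·√n ⇒ d = δ/√n = 2.486/√151 = 0.2023.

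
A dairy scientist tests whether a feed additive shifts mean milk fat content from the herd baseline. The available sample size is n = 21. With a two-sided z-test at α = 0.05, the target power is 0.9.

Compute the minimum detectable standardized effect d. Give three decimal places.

d ≈ 0.707

Required noncentrality: δ = z_{0.025} + z_{0.10} = 1.960 + 1.282 = 3.242.
(The second rejection-region term Φ(−δ − z_{α/2}) is negligible and dropped.)
δ = d·√n ⇒ d = δ/√n = 3.242/√21 = 0.7074.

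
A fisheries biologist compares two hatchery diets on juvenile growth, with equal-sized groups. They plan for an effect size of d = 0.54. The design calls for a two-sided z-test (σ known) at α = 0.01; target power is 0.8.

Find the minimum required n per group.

For power 0.8 need Φ(δ − z_{0.005}) = 0.8, so δ = z_{0.005} + z_{0.20} = 2.576 + 0.842 = 3.417.
(Ignoring the negligible lower-tail rejection probability gives the usual closed-form inversion.)
δ = d·√(n/2) ⇒ n = 2(δ/d)² = 2 × (3.417 / 0.54)² = 80.10.
Rounding up, n = 81 per group.

n = 81 per group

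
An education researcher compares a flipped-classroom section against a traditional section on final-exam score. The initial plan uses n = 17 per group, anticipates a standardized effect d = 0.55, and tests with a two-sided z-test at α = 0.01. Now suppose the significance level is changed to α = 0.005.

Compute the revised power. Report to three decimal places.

Power ≈ 0.114

δ = d·√(n/2) = 0.55 × √(17/2) = 1.6035 (unchanged). New critical value: z_{0.0025} = 2.807.
Revised power = Φ(δ − 2.807) + Φ(−δ − 2.807) = Φ(-1.204) + Φ(-4.411) = 0.1144 + 0.0000 = 0.1144.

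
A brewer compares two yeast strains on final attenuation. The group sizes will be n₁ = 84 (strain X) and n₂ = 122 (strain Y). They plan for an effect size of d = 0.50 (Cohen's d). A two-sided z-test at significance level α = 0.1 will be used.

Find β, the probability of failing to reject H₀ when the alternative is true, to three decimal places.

β ≈ 0.030

Noncentrality parameter: δ = d / √(1/n₁ + 1/n₂) = 0.50 / √(1/84 + 1/122) = 3.5266
Two-sided α = 0.1 → critical value z_{0.05} = 1.645.
Power = Φ(δ − 1.645) + Φ(−δ − 1.645) = Φ(1.882) + Φ(-5.171) = 0.9701 + 0.0000 = 0.9701.
Type II error: β = 1 − power = 1 − 0.9701 = 0.0299.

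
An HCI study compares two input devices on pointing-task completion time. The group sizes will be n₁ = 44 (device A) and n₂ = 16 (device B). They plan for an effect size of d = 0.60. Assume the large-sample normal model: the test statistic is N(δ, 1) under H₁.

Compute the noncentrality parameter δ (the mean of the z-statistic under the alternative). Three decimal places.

The noncentrality parameter scales effect size by the design's sample-size factor: δ = d / √(1/n₁ + 1/n₂) = 0.60 / √(1/44 + 1/16) = 2.0552

δ ≈ 2.055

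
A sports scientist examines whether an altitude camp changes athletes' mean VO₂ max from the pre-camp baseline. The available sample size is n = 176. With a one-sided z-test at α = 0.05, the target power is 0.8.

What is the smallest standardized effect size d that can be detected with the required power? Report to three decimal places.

d ≈ 0.187

Need Φ(δ − 1.645) = 0.8, so δ = 1.645 + 0.842 = 2.486.
δ = d·√n ⇒ d = δ/√n = 2.486/√176 = 0.1874.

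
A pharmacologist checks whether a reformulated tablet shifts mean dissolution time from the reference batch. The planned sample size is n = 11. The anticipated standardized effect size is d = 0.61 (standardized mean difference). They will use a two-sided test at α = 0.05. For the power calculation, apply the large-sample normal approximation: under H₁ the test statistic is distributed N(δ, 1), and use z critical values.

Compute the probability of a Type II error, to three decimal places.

Noncentrality parameter: δ = d·√n = 0.61 × √11 = 2.0231
Two-sided α = 0.05 → critical value z_{0.025} = 1.960.
Power = Φ(δ − 1.960) + Φ(−δ − 1.960) = Φ(0.063) + Φ(-3.983) = 0.5252 + 0.0000 = 0.5252.
Type II error: β = 1 − power = 1 − 0.5252 = 0.4748.

β ≈ 0.475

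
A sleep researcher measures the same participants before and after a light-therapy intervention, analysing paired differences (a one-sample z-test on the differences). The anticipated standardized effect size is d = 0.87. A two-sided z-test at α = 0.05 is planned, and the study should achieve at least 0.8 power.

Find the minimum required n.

Set Φ(δ − 1.960) = 0.8; then δ − 1.960 = Φ⁻¹(0.8) = 0.842, giving δ = 2.802.
(The Φ(−δ − z_{α/2}) term is vanishingly small for δ > 0 and is dropped in the standard sample-size formula.)
δ = d·√n ⇒ n = (δ/d)² = (2.802 / 0.87)² = 10.37.
Round up to the next whole unit.

n = 11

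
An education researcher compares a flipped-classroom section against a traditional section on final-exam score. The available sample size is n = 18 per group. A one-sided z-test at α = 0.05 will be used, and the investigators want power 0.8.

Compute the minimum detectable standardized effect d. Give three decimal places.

Required noncentrality: δ = z_{0.05} + z_{0.20} = 1.645 + 0.842 = 2.486.
δ = d·√(n/2) ⇒ d = δ/√(n/2) = 2.486/√(18/2) = 0.8288.

d ≈ 0.829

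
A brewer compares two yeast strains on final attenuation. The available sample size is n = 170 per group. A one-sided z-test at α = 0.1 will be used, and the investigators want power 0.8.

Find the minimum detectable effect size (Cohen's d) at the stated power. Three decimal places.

Need Φ(δ − 1.282) = 0.8, so δ = 1.282 + 0.842 = 2.123.
δ = d·√(n/2) ⇒ d = δ/√(n/2) = 2.123/√(170/2) = 0.2303.

d ≈ 0.230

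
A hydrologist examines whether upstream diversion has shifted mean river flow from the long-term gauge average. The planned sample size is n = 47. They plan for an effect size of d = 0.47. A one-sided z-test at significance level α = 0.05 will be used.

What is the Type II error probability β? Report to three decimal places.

Noncentrality parameter: δ = d·√n = 0.47 × √47 = 3.2222
Critical value for a one-sided test at α = 0.05: z_α = 1.645.
Power = Φ(δ − 1.645) = Φ(1.577) = 0.9426.
Type II error: β = 1 − power = 1 − 0.9426 = 0.0574.

β ≈ 0.057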